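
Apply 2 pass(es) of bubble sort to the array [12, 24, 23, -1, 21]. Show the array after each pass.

After pass 1: [12, 23, -1, 21, 24] (3 swaps)
After pass 2: [12, -1, 21, 23, 24] (2 swaps)
Total swaps: 5


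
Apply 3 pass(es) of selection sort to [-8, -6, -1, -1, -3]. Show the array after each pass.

Pass 1: Select minimum -8 at index 0, swap -> [-8, -6, -1, -1, -3]
Pass 2: Select minimum -6 at index 1, swap -> [-8, -6, -1, -1, -3]
Pass 3: Select minimum -3 at index 4, swap -> [-8, -6, -3, -1, -1]


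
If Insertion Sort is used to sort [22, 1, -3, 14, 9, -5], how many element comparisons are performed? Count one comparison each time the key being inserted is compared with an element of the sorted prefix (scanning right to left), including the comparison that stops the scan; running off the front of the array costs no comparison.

Insert 1: 22 > 1 (shift), reached front = 1 comparison(s) -> [1, 22, -3, 14, 9, -5]
Insert -3: 22 > -3 (shift), 1 > -3 (shift), reached front = 2 comparison(s) -> [-3, 1, 22, 14, 9, -5]
Insert 14: 22 > 14 (shift), 1 <= 14 (stop) = 2 comparison(s) -> [-3, 1, 14, 22, 9, -5]
Insert 9: 22 > 9 (shift), 14 > 9 (shift), 1 <= 9 (stop) = 3 comparison(s) -> [-3, 1, 9, 14, 22, -5]
Insert -5: 22 > -5 (shift), 14 > -5 (shift), 9 > -5 (shift), 1 > -5 (shift), -3 > -5 (shift), reached front = 5 comparison(s) -> [-5, -3, 1, 9, 14, 22]
Total comparisons: 1 + 2 + 2 + 3 + 5 = 13


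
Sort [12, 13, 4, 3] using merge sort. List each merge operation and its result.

Divide and conquer:
  Merge [12] + [13] -> [12, 13]
  Merge [4] + [3] -> [3, 4]
  Merge [12, 13] + [3, 4] -> [3, 4, 12, 13]


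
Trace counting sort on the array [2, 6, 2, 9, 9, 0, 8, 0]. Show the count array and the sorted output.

Count array: [2, 0, 2, 0, 0, 0, 1, 0, 1, 2]
(count[i] = number of elements equal to i)
Cumulative count: [2, 2, 4, 4, 4, 4, 5, 5, 6, 8]
Sorted: [0, 0, 2, 2, 6, 8, 9, 9]


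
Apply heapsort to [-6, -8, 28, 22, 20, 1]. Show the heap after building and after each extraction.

Build heap: [28, 22, 1, -8, 20, -6]
Extract 28: [22, 20, 1, -8, -6, 28]
Extract 22: [20, -6, 1, -8, 22, 28]
Extract 20: [1, -6, -8, 20, 22, 28]
Extract 1: [-6, -8, 1, 20, 22, 28]
Extract -6: [-8, -6, 1, 20, 22, 28]


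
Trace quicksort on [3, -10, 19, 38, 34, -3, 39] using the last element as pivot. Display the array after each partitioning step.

Partition 1: pivot=39 at index 6 -> [3, -10, 19, 38, 34, -3, 39]
Partition 2: pivot=-3 at index 1 -> [-10, -3, 19, 38, 34, 3, 39]
Partition 3: pivot=3 at index 2 -> [-10, -3, 3, 38, 34, 19, 39]
Partition 4: pivot=19 at index 3 -> [-10, -3, 3, 19, 34, 38, 39]
Partition 5: pivot=38 at index 5 -> [-10, -3, 3, 19, 34, 38, 39]


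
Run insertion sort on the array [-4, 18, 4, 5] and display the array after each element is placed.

First element -4 is already 'sorted'
Insert 18: shifted 0 elements -> [-4, 18, 4, 5]
Insert 4: shifted 1 elements -> [-4, 4, 18, 5]
Insert 5: shifted 1 elements -> [-4, 4, 5, 18]


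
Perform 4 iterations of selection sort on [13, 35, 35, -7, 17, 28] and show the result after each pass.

Pass 1: Select minimum -7 at index 3, swap -> [-7, 35, 35, 13, 17, 28]
Pass 2: Select minimum 13 at index 3, swap -> [-7, 13, 35, 35, 17, 28]
Pass 3: Select minimum 17 at index 4, swap -> [-7, 13, 17, 35, 35, 28]
Pass 4: Select minimum 28 at index 5, swap -> [-7, 13, 17, 28, 35, 35]


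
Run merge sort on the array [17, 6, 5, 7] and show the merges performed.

Divide and conquer:
  Merge [17] + [6] -> [6, 17]
  Merge [5] + [7] -> [5, 7]
  Merge [6, 17] + [5, 7] -> [5, 6, 7, 17]


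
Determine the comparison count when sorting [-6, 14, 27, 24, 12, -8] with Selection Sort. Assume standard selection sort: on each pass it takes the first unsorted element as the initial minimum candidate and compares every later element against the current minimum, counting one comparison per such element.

Pass 1: scan indices 1..5 for the minimum = 5 comparison(s); min is -8, place at index 0 -> [-8, 14, 27, 24, 12, -6]
Pass 2: scan indices 2..5 for the minimum = 4 comparison(s); min is -6, place at index 1 -> [-8, -6, 27, 24, 12, 14]
Pass 3: scan indices 3..5 for the minimum = 3 comparison(s); min is 12, place at index 2 -> [-8, -6, 12, 24, 27, 14]
Pass 4: scan indices 4..5 for the minimum = 2 comparison(s); min is 14, place at index 3 -> [-8, -6, 12, 14, 27, 24]
Pass 5: scan indices 5..5 for the minimum = 1 comparison(s); min is 24, place at index 4 -> [-8, -6, 12, 14, 24, 27]
Selection sort always scans the whole unsorted suffix, so the count is (n-1) + (n-2) + ... + 1 = n(n-1)/2 = 6*5/2 = 15 regardless of the input order.
Total comparisons: 5 + 4 + 3 + 2 + 1 = 15


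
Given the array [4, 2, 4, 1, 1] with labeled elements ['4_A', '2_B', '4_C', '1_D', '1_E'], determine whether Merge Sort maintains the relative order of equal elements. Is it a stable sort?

Trace Merge Sort on the labeled array (the key is the number; the letter only tracks identity):
  Merge [4_A] + [2_B] -> [2_B, 4_A]
  Merge [1_D] + [1_E] -> [1_D, 1_E]
  Merge [4_C] + [1_D, 1_E] -> [1_D, 1_E, 4_C]
  Merge [2_B, 4_A] + [1_D, 1_E, 4_C] -> [1_D, 1_E, 2_B, 4_A, 4_C]
Final order: [1_D, 1_E, 2_B, 4_A, 4_C]
Equal keys:
  value 1: originally 1_D, 1_E; after sorting 1_D, 1_E -> order preserved
  value 4: originally 4_A, 4_C; after sorting 4_A, 4_C -> order preserved
All equal keys kept their original relative order. Merge Sort is stable: when the heads of the two halves are equal the merge takes from the left half first.
Answer: Stable


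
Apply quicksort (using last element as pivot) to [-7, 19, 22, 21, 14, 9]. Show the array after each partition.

Partition 1: pivot=9 at index 1 -> [-7, 9, 22, 21, 14, 19]
Partition 2: pivot=19 at index 3 -> [-7, 9, 14, 19, 22, 21]
Partition 3: pivot=21 at index 4 -> [-7, 9, 14, 19, 21, 22]


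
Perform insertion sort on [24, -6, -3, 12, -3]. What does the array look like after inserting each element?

First element 24 is already 'sorted'
Insert -6: shifted 1 elements -> [-6, 24, -3, 12, -3]
Insert -3: shifted 1 elements -> [-6, -3, 24, 12, -3]
Insert 12: shifted 1 elements -> [-6, -3, 12, 24, -3]
Insert -3: shifted 2 elements -> [-6, -3, -3, 12, 24]


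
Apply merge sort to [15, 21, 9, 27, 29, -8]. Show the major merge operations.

Divide and conquer:
  Merge [21] + [9] -> [9, 21]
  Merge [15] + [9, 21] -> [9, 15, 21]
  Merge [29] + [-8] -> [-8, 29]
  Merge [27] + [-8, 29] -> [-8, 27, 29]
  Merge [9, 15, 21] + [-8, 27, 29] -> [-8, 9, 15, 21, 27, 29]


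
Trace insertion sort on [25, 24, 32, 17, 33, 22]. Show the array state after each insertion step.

First element 25 is already 'sorted'
Insert 24: shifted 1 elements -> [24, 25, 32, 17, 33, 22]
Insert 32: shifted 0 elements -> [24, 25, 32, 17, 33, 22]
Insert 17: shifted 3 elements -> [17, 24, 25, 32, 33, 22]
Insert 33: shifted 0 elements -> [17, 24, 25, 32, 33, 22]
Insert 22: shifted 4 elements -> [17, 22, 24, 25, 32, 33]


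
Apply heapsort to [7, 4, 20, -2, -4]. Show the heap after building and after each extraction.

Build heap: [20, 4, 7, -2, -4]
Extract 20: [7, 4, -4, -2, 20]
Extract 7: [4, -2, -4, 7, 20]
Extract 4: [-2, -4, 4, 7, 20]
Extract -2: [-4, -2, 4, 7, 20]


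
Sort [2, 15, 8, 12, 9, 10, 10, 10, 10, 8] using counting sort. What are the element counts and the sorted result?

Count array: [0, 0, 1, 0, 0, 0, 0, 0, 2, 1, 4, 0, 1, 0, 0, 1]
(count[i] = number of elements equal to i)
Cumulative count: [0, 0, 1, 1, 1, 1, 1, 1, 3, 4, 8, 8, 9, 9, 9, 10]
Sorted: [2, 8, 8, 9, 10, 10, 10, 10, 12, 15]


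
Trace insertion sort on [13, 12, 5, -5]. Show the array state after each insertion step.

First element 13 is already 'sorted'
Insert 12: shifted 1 elements -> [12, 13, 5, -5]
Insert 5: shifted 2 elements -> [5, 12, 13, -5]
Insert -5: shifted 3 elements -> [-5, 5, 12, 13]


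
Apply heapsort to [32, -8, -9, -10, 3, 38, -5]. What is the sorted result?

Build heap: [38, 3, 32, -10, -8, -9, -5]
Extract 38: [32, 3, -5, -10, -8, -9, 38]
Extract 32: [3, -8, -5, -10, -9, 32, 38]
Extract 3: [-5, -8, -9, -10, 3, 32, 38]
Extract -5: [-8, -10, -9, -5, 3, 32, 38]
Extract -8: [-9, -10, -8, -5, 3, 32, 38]
Extract -9: [-10, -9, -8, -5, 3, 32, 38]


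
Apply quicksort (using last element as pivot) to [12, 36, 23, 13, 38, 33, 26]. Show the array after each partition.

Partition 1: pivot=26 at index 3 -> [12, 23, 13, 26, 38, 33, 36]
Partition 2: pivot=13 at index 1 -> [12, 13, 23, 26, 38, 33, 36]
Partition 3: pivot=36 at index 5 -> [12, 13, 23, 26, 33, 36, 38]


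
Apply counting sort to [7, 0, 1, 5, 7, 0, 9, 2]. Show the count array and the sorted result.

Count array: [2, 1, 1, 0, 0, 1, 0, 2, 0, 1]
(count[i] = number of elements equal to i)
Cumulative count: [2, 3, 4, 4, 4, 5, 5, 7, 7, 8]
Sorted: [0, 0, 1, 2, 5, 7, 7, 9]


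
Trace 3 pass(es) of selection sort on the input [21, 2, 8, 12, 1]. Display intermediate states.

Pass 1: Select minimum 1 at index 4, swap -> [1, 2, 8, 12, 21]
Pass 2: Select minimum 2 at index 1, swap -> [1, 2, 8, 12, 21]
Pass 3: Select minimum 8 at index 2, swap -> [1, 2, 8, 12, 21]


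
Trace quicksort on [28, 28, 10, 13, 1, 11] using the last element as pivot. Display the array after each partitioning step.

Partition 1: pivot=11 at index 2 -> [10, 1, 11, 13, 28, 28]
Partition 2: pivot=1 at index 0 -> [1, 10, 11, 13, 28, 28]
Partition 3: pivot=28 at index 5 -> [1, 10, 11, 13, 28, 28]
Partition 4: pivot=28 at index 4 -> [1, 10, 11, 13, 28, 28]


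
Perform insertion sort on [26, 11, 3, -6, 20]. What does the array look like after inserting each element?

First element 26 is already 'sorted'
Insert 11: shifted 1 elements -> [11, 26, 3, -6, 20]
Insert 3: shifted 2 elements -> [3, 11, 26, -6, 20]
Insert -6: shifted 3 elements -> [-6, 3, 11, 26, 20]
Insert 20: shifted 1 elements -> [-6, 3, 11, 20, 26]


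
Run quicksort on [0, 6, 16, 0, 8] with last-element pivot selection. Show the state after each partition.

Partition 1: pivot=8 at index 3 -> [0, 6, 0, 8, 16]
Partition 2: pivot=0 at index 1 -> [0, 0, 6, 8, 16]


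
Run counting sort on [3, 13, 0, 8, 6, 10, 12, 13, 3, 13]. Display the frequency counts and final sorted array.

Count array: [1, 0, 0, 2, 0, 0, 1, 0, 1, 0, 1, 0, 1, 3]
(count[i] = number of elements equal to i)
Cumulative count: [1, 1, 1, 3, 3, 3, 4, 4, 5, 5, 6, 6, 7, 10]
Sorted: [0, 3, 3, 6, 8, 10, 12, 13, 13, 13]


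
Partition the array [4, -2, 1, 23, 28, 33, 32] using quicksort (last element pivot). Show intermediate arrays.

Partition 1: pivot=32 at index 5 -> [4, -2, 1, 23, 28, 32, 33]
Partition 2: pivot=28 at index 4 -> [4, -2, 1, 23, 28, 32, 33]
Partition 3: pivot=23 at index 3 -> [4, -2, 1, 23, 28, 32, 33]
Partition 4: pivot=1 at index 1 -> [-2, 1, 4, 23, 28, 32, 33]


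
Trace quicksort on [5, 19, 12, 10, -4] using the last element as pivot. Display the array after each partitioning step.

Partition 1: pivot=-4 at index 0 -> [-4, 19, 12, 10, 5]
Partition 2: pivot=5 at index 1 -> [-4, 5, 12, 10, 19]
Partition 3: pivot=19 at index 4 -> [-4, 5, 12, 10, 19]
Partition 4: pivot=10 at index 2 -> [-4, 5, 10, 12, 19]


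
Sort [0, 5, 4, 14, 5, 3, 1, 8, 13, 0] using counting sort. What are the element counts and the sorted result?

Count array: [2, 1, 0, 1, 1, 2, 0, 0, 1, 0, 0, 0, 0, 1, 1]
(count[i] = number of elements equal to i)
Cumulative count: [2, 3, 3, 4, 5, 7, 7, 7, 8, 8, 8, 8, 8, 9, 10]
Sorted: [0, 0, 1, 3, 4, 5, 5, 8, 13, 14]


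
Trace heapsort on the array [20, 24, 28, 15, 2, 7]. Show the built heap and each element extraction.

Build heap: [28, 24, 20, 15, 2, 7]
Extract 28: [24, 15, 20, 7, 2, 28]
Extract 24: [20, 15, 2, 7, 24, 28]
Extract 20: [15, 7, 2, 20, 24, 28]
Extract 15: [7, 2, 15, 20, 24, 28]
Extract 7: [2, 7, 15, 20, 24, 28]


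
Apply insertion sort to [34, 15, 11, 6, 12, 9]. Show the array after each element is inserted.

First element 34 is already 'sorted'
Insert 15: shifted 1 elements -> [15, 34, 11, 6, 12, 9]
Insert 11: shifted 2 elements -> [11, 15, 34, 6, 12, 9]
Insert 6: shifted 3 elements -> [6, 11, 15, 34, 12, 9]
Insert 12: shifted 2 elements -> [6, 11, 12, 15, 34, 9]
Insert 9: shifted 4 elements -> [6, 9, 11, 12, 15, 34]


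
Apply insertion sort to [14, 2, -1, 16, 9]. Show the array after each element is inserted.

First element 14 is already 'sorted'
Insert 2: shifted 1 elements -> [2, 14, -1, 16, 9]
Insert -1: shifted 2 elements -> [-1, 2, 14, 16, 9]
Insert 16: shifted 0 elements -> [-1, 2, 14, 16, 9]
Insert 9: shifted 2 elements -> [-1, 2, 9, 14, 16]


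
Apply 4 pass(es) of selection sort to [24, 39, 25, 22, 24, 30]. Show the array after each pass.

Pass 1: Select minimum 22 at index 3, swap -> [22, 39, 25, 24, 24, 30]
Pass 2: Select minimum 24 at index 3, swap -> [22, 24, 25, 39, 24, 30]
Pass 3: Select minimum 24 at index 4, swap -> [22, 24, 24, 39, 25, 30]
Pass 4: Select minimum 25 at index 4, swap -> [22, 24, 24, 25, 39, 30]


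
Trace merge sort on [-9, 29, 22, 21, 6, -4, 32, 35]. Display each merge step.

Divide and conquer:
  Merge [-9] + [29] -> [-9, 29]
  Merge [22] + [21] -> [21, 22]
  Merge [-9, 29] + [21, 22] -> [-9, 21, 22, 29]
  Merge [6] + [-4] -> [-4, 6]
  Merge [32] + [35] -> [32, 35]
  Merge [-4, 6] + [32, 35] -> [-4, 6, 32, 35]
  Merge [-9, 21, 22, 29] + [-4, 6, 32, 35] -> [-9, -4, 6, 21, 22, 29, 32, 35]


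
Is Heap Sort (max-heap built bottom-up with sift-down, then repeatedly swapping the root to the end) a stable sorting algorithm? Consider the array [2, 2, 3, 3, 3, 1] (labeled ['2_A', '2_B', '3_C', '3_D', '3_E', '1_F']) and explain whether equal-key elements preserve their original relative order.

Trace Heap Sort on the labeled array (the key is the number; the letter only tracks identity):
  Build max-heap: [3_D, 3_E, 3_C, 2_B, 2_A, 1_F]
  Swap root 3_D to index 5, re-heapify first 5 -> [3_E, 2_B, 3_C, 1_F, 2_A, 3_D]
  Swap root 3_E to index 4, re-heapify first 4 -> [3_C, 2_B, 2_A, 1_F, 3_E, 3_D]
  Swap root 3_C to index 3, re-heapify first 3 -> [2_B, 1_F, 2_A, 3_C, 3_E, 3_D]
  Swap root 2_B to index 2, re-heapify first 2 -> [2_A, 1_F, 2_B, 3_C, 3_E, 3_D]
  Swap root 2_A to index 1, re-heapify first 1 -> [1_F, 2_A, 2_B, 3_C, 3_E, 3_D]
Final order: [1_F, 2_A, 2_B, 3_C, 3_E, 3_D]
Equal keys:
  value 2: originally 2_A, 2_B; after sorting 2_A, 2_B -> order preserved
  value 3: originally 3_C, 3_D, 3_E; after sorting 3_C, 3_E, 3_D -> order changed
Equal keys were reordered, so Heap Sort is not stable: heap construction and root-to-end swaps move elements without regard to the original order of equal keys. (One such input is enough; an unstable sort may happen to preserve order on other inputs, but it gives no guarantee.)
Answer: Not stable


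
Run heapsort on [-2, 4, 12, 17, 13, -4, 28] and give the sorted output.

Build heap: [28, 17, 12, 4, 13, -4, -2]
Extract 28: [17, 13, 12, 4, -2, -4, 28]
Extract 17: [13, 4, 12, -4, -2, 17, 28]
Extract 13: [12, 4, -2, -4, 13, 17, 28]
Extract 12: [4, -4, -2, 12, 13, 17, 28]
Extract 4: [-2, -4, 4, 12, 13, 17, 28]
Extract -2: [-4, -2, 4, 12, 13, 17, 28]


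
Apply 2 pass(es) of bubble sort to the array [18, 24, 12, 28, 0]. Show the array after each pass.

After pass 1: [18, 12, 24, 0, 28] (2 swaps)
After pass 2: [12, 18, 0, 24, 28] (2 swaps)
Total swaps: 4


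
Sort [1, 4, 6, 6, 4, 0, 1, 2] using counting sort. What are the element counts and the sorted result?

Count array: [1, 2, 1, 0, 2, 0, 2]
(count[i] = number of elements equal to i)
Cumulative count: [1, 3, 4, 4, 6, 6, 8]
Sorted: [0, 1, 1, 2, 4, 4, 6, 6]


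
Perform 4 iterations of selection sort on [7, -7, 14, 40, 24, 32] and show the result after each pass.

Pass 1: Select minimum -7 at index 1, swap -> [-7, 7, 14, 40, 24, 32]
Pass 2: Select minimum 7 at index 1, swap -> [-7, 7, 14, 40, 24, 32]
Pass 3: Select minimum 14 at index 2, swap -> [-7, 7, 14, 40, 24, 32]
Pass 4: Select minimum 24 at index 4, swap -> [-7, 7, 14, 24, 40, 32]


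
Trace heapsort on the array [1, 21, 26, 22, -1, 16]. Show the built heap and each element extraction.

Build heap: [26, 22, 16, 21, -1, 1]
Extract 26: [22, 21, 16, 1, -1, 26]
Extract 22: [21, 1, 16, -1, 22, 26]
Extract 21: [16, 1, -1, 21, 22, 26]
Extract 16: [1, -1, 16, 21, 22, 26]
Extract 1: [-1, 1, 16, 21, 22, 26]


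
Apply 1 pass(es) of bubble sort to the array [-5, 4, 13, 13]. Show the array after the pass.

After pass 1: [-5, 4, 13, 13] (0 swaps)
Total swaps: 0


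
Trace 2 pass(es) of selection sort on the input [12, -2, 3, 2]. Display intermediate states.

Pass 1: Select minimum -2 at index 1, swap -> [-2, 12, 3, 2]
Pass 2: Select minimum 2 at index 3, swap -> [-2, 2, 3, 12]


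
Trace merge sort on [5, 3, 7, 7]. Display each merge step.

Divide and conquer:
  Merge [5] + [3] -> [3, 5]
  Merge [7] + [7] -> [7, 7]
  Merge [3, 5] + [7, 7] -> [3, 5, 7, 7]


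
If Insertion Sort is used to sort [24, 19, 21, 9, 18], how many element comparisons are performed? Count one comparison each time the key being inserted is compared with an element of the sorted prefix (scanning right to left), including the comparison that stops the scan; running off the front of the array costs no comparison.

Insert 19: 24 > 19 (shift), reached front = 1 comparison(s) -> [19, 24, 21, 9, 18]
Insert 21: 24 > 21 (shift), 19 <= 21 (stop) = 2 comparison(s) -> [19, 21, 24, 9, 18]
Insert 9: 24 > 9 (shift), 21 > 9 (shift), 19 > 9 (shift), reached front = 3 comparison(s) -> [9, 19, 21, 24, 18]
Insert 18: 24 > 18 (shift), 21 > 18 (shift), 19 > 18 (shift), 9 <= 18 (stop) = 4 comparison(s) -> [9, 18, 19, 21, 24]
Total comparisons: 1 + 2 + 3 + 4 = 10


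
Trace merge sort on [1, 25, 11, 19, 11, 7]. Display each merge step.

Divide and conquer:
  Merge [25] + [11] -> [11, 25]
  Merge [1] + [11, 25] -> [1, 11, 25]
  Merge [11] + [7] -> [7, 11]
  Merge [19] + [7, 11] -> [7, 11, 19]
  Merge [1, 11, 25] + [7, 11, 19] -> [1, 7, 11, 11, 19, 25]


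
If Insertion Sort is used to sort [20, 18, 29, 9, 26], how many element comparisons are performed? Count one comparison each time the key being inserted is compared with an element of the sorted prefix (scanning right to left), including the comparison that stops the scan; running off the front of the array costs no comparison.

Insert 18: 20 > 18 (shift), reached front = 1 comparison(s) -> [18, 20, 29, 9, 26]
Insert 29: 20 <= 29 (stop) = 1 comparison(s) -> [18, 20, 29, 9, 26]
Insert 9: 29 > 9 (shift), 20 > 9 (shift), 18 > 9 (shift), reached front = 3 comparison(s) -> [9, 18, 20, 29, 26]
Insert 26: 29 > 26 (shift), 20 <= 26 (stop) = 2 comparison(s) -> [9, 18, 20, 26, 29]
Total comparisons: 1 + 1 + 3 + 2 = 7


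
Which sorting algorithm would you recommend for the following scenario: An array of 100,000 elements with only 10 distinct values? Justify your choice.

Best choice: 3-way quicksort or Counting sort
Reason: 3-way (Dutch national flag) partitioning groups every copy of the pivot together, so with only d=10 distinct keys quicksort finishes in O(n log d) expected time, which is effectively linear; counting sort runs in O(n + k) where k is the size of the key range (not the number of distinct values), so it is linear when the 10 values are integers drawn from a small known range


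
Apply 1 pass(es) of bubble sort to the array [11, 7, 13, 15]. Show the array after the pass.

After pass 1: [7, 11, 13, 15] (1 swaps)
Total swaps: 1


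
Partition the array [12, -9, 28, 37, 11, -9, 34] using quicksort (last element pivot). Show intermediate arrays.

Partition 1: pivot=34 at index 5 -> [12, -9, 28, 11, -9, 34, 37]
Partition 2: pivot=-9 at index 1 -> [-9, -9, 28, 11, 12, 34, 37]
Partition 3: pivot=12 at index 3 -> [-9, -9, 11, 12, 28, 34, 37]


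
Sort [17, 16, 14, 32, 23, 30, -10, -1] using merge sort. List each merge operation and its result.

Divide and conquer:
  Merge [17] + [16] -> [16, 17]
  Merge [14] + [32] -> [14, 32]
  Merge [16, 17] + [14, 32] -> [14, 16, 17, 32]
  Merge [23] + [30] -> [23, 30]
  Merge [-10] + [-1] -> [-10, -1]
  Merge [23, 30] + [-10, -1] -> [-10, -1, 23, 30]
  Merge [14, 16, 17, 32] + [-10, -1, 23, 30] -> [-10, -1, 14, 16, 17, 23, 30, 32]


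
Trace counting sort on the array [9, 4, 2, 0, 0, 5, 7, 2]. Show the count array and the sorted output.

Count array: [2, 0, 2, 0, 1, 1, 0, 1, 0, 1]
(count[i] = number of elements equal to i)
Cumulative count: [2, 2, 4, 4, 5, 6, 6, 7, 7, 8]
Sorted: [0, 0, 2, 2, 4, 5, 7, 9]


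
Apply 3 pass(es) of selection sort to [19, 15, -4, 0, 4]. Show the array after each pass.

Pass 1: Select minimum -4 at index 2, swap -> [-4, 15, 19, 0, 4]
Pass 2: Select minimum 0 at index 3, swap -> [-4, 0, 19, 15, 4]
Pass 3: Select minimum 4 at index 4, swap -> [-4, 0, 4, 15, 19]


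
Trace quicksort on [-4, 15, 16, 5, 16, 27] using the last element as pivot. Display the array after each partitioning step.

Partition 1: pivot=27 at index 5 -> [-4, 15, 16, 5, 16, 27]
Partition 2: pivot=16 at index 4 -> [-4, 15, 16, 5, 16, 27]
Partition 3: pivot=5 at index 1 -> [-4, 5, 16, 15, 16, 27]
Partition 4: pivot=15 at index 2 -> [-4, 5, 15, 16, 16, 27]


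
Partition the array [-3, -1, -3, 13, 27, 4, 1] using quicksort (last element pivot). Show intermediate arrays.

Partition 1: pivot=1 at index 3 -> [-3, -1, -3, 1, 27, 4, 13]
Partition 2: pivot=-3 at index 1 -> [-3, -3, -1, 1, 27, 4, 13]
Partition 3: pivot=13 at index 5 -> [-3, -3, -1, 1, 4, 13, 27]


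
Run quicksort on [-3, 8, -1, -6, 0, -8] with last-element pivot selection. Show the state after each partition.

Partition 1: pivot=-8 at index 0 -> [-8, 8, -1, -6, 0, -3]
Partition 2: pivot=-3 at index 2 -> [-8, -6, -3, 8, 0, -1]
Partition 3: pivot=-1 at index 3 -> [-8, -6, -3, -1, 0, 8]
Partition 4: pivot=8 at index 5 -> [-8, -6, -3, -1, 0, 8]


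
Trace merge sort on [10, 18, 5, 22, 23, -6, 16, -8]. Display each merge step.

Divide and conquer:
  Merge [10] + [18] -> [10, 18]
  Merge [5] + [22] -> [5, 22]
  Merge [10, 18] + [5, 22] -> [5, 10, 18, 22]
  Merge [23] + [-6] -> [-6, 23]
  Merge [16] + [-8] -> [-8, 16]
  Merge [-6, 23] + [-8, 16] -> [-8, -6, 16, 23]
  Merge [5, 10, 18, 22] + [-8, -6, 16, 23] -> [-8, -6, 5, 10, 16, 18, 22, 23]


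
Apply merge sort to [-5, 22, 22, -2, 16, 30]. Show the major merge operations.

Divide and conquer:
  Merge [22] + [22] -> [22, 22]
  Merge [-5] + [22, 22] -> [-5, 22, 22]
  Merge [16] + [30] -> [16, 30]
  Merge [-2] + [16, 30] -> [-2, 16, 30]
  Merge [-5, 22, 22] + [-2, 16, 30] -> [-5, -2, 16, 22, 22, 30]


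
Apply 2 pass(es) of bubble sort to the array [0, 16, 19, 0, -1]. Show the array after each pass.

After pass 1: [0, 16, 0, -1, 19] (2 swaps)
After pass 2: [0, 0, -1, 16, 19] (2 swaps)
Total swaps: 4


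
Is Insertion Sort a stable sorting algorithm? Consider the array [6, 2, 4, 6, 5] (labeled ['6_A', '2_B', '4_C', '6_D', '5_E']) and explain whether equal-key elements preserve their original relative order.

Trace Insertion Sort on the labeled array (the key is the number; the letter only tracks identity):
  Insert 2_B at index 0: [2_B, 6_A, 4_C, 6_D, 5_E]
  Insert 4_C at index 1: [2_B, 4_C, 6_A, 6_D, 5_E]
  Insert 6_D at index 3: [2_B, 4_C, 6_A, 6_D, 5_E]
  Insert 5_E at index 2: [2_B, 4_C, 5_E, 6_A, 6_D]
Final order: [2_B, 4_C, 5_E, 6_A, 6_D]
Equal keys:
  value 6: originally 6_A, 6_D; after sorting 6_A, 6_D -> order preserved
All equal keys kept their original relative order. Insertion Sort is stable: elements are shifted only while they are strictly greater than the key, so a key is inserted after any equal elements already placed.
Answer: Stable


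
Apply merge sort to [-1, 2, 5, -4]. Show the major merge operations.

Divide and conquer:
  Merge [-1] + [2] -> [-1, 2]
  Merge [5] + [-4] -> [-4, 5]
  Merge [-1, 2] + [-4, 5] -> [-4, -1, 2, 5]


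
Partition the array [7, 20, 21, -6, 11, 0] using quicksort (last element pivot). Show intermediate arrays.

Partition 1: pivot=0 at index 1 -> [-6, 0, 21, 7, 11, 20]
Partition 2: pivot=20 at index 4 -> [-6, 0, 7, 11, 20, 21]
Partition 3: pivot=11 at index 3 -> [-6, 0, 7, 11, 20, 21]


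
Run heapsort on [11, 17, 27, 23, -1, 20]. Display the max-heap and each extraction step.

Build heap: [27, 23, 20, 17, -1, 11]
Extract 27: [23, 17, 20, 11, -1, 27]
Extract 23: [20, 17, -1, 11, 23, 27]
Extract 20: [17, 11, -1, 20, 23, 27]
Extract 17: [11, -1, 17, 20, 23, 27]
Extract 11: [-1, 11, 17, 20, 23, 27]


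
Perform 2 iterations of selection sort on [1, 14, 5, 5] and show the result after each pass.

Pass 1: Select minimum 1 at index 0, swap -> [1, 14, 5, 5]
Pass 2: Select minimum 5 at index 2, swap -> [1, 5, 14, 5]


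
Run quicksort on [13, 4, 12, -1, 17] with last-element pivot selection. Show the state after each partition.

Partition 1: pivot=17 at index 4 -> [13, 4, 12, -1, 17]
Partition 2: pivot=-1 at index 0 -> [-1, 4, 12, 13, 17]
Partition 3: pivot=13 at index 3 -> [-1, 4, 12, 13, 17]
Partition 4: pivot=12 at index 2 -> [-1, 4, 12, 13, 17]


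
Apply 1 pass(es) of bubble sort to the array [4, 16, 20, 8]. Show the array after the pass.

After pass 1: [4, 16, 8, 20] (1 swaps)
Total swaps: 1


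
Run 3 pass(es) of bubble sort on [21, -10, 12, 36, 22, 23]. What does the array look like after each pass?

After pass 1: [-10, 12, 21, 22, 23, 36] (4 swaps)
After pass 2: [-10, 12, 21, 22, 23, 36] (0 swaps)
After pass 3: [-10, 12, 21, 22, 23, 36] (0 swaps)
Total swaps: 4


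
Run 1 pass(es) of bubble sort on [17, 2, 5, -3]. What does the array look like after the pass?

After pass 1: [2, 5, -3, 17] (3 swaps)
Total swaps: 3


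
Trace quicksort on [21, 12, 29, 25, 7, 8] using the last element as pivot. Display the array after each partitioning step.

Partition 1: pivot=8 at index 1 -> [7, 8, 29, 25, 21, 12]
Partition 2: pivot=12 at index 2 -> [7, 8, 12, 25, 21, 29]
Partition 3: pivot=29 at index 5 -> [7, 8, 12, 25, 21, 29]
Partition 4: pivot=21 at index 3 -> [7, 8, 12, 21, 25, 29]


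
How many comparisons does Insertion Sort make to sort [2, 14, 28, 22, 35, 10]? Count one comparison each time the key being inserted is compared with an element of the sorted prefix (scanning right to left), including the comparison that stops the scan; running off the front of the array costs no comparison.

Insert 14: 2 <= 14 (stop) = 1 comparison(s) -> [2, 14, 28, 22, 35, 10]
Insert 28: 14 <= 28 (stop) = 1 comparison(s) -> [2, 14, 28, 22, 35, 10]
Insert 22: 28 > 22 (shift), 14 <= 22 (stop) = 2 comparison(s) -> [2, 14, 22, 28, 35, 10]
Insert 35: 28 <= 35 (stop) = 1 comparison(s) -> [2, 14, 22, 28, 35, 10]
Insert 10: 35 > 10 (shift), 28 > 10 (shift), 22 > 10 (shift), 14 > 10 (shift), 2 <= 10 (stop) = 5 comparison(s) -> [2, 10, 14, 22, 28, 35]
Total comparisons: 1 + 1 + 2 + 1 + 5 = 10


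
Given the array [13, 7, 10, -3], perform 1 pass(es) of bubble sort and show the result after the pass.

After pass 1: [7, 10, -3, 13] (3 swaps)
Total swaps: 3


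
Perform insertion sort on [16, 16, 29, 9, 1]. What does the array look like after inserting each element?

First element 16 is already 'sorted'
Insert 16: shifted 0 elements -> [16, 16, 29, 9, 1]
Insert 29: shifted 0 elements -> [16, 16, 29, 9, 1]
Insert 9: shifted 3 elements -> [9, 16, 16, 29, 1]
Insert 1: shifted 4 elements -> [1, 9, 16, 16, 29]


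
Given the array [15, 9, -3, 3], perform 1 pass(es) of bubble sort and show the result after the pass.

After pass 1: [9, -3, 3, 15] (3 swaps)
Total swaps: 3


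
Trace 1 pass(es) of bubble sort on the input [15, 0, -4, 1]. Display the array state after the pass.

After pass 1: [0, -4, 1, 15] (3 swaps)
Total swaps: 3


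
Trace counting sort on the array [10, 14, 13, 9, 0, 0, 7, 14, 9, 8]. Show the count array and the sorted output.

Count array: [2, 0, 0, 0, 0, 0, 0, 1, 1, 2, 1, 0, 0, 1, 2]
(count[i] = number of elements equal to i)
Cumulative count: [2, 2, 2, 2, 2, 2, 2, 3, 4, 6, 7, 7, 7, 8, 10]
Sorted: [0, 0, 7, 8, 9, 9, 10, 13, 14, 14]


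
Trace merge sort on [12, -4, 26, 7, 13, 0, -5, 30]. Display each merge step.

Divide and conquer:
  Merge [12] + [-4] -> [-4, 12]
  Merge [26] + [7] -> [7, 26]
  Merge [-4, 12] + [7, 26] -> [-4, 7, 12, 26]
  Merge [13] + [0] -> [0, 13]
  Merge [-5] + [30] -> [-5, 30]
  Merge [0, 13] + [-5, 30] -> [-5, 0, 13, 30]
  Merge [-4, 7, 12, 26] + [-5, 0, 13, 30] -> [-5, -4, 0, 7, 12, 13, 26, 30]


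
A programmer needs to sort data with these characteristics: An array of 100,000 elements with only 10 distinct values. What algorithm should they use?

Best choice: 3-way quicksort or Counting sort
Reason: 3-way (Dutch national flag) partitioning groups every copy of the pivot together, so with only d=10 distinct keys quicksort finishes in O(n log d) expected time, which is effectively linear; counting sort runs in O(n + k) where k is the size of the key range (not the number of distinct values), so it is linear when the 10 values are integers drawn from a small known range


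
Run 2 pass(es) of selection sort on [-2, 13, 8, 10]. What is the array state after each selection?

Pass 1: Select minimum -2 at index 0, swap -> [-2, 13, 8, 10]
Pass 2: Select minimum 8 at index 2, swap -> [-2, 8, 13, 10]


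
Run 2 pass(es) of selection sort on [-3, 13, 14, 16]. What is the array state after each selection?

Pass 1: Select minimum -3 at index 0, swap -> [-3, 13, 14, 16]
Pass 2: Select minimum 13 at index 1, swap -> [-3, 13, 14, 16]


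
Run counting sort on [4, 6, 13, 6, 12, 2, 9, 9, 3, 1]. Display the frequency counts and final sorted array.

Count array: [0, 1, 1, 1, 1, 0, 2, 0, 0, 2, 0, 0, 1, 1]
(count[i] = number of elements equal to i)
Cumulative count: [0, 1, 2, 3, 4, 4, 6, 6, 6, 8, 8, 8, 9, 10]
Sorted: [1, 2, 3, 4, 6, 6, 9, 9, 12, 13]


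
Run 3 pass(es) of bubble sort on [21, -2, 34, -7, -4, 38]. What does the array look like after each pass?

After pass 1: [-2, 21, -7, -4, 34, 38] (3 swaps)
After pass 2: [-2, -7, -4, 21, 34, 38] (2 swaps)
After pass 3: [-7, -4, -2, 21, 34, 38] (2 swaps)
Total swaps: 7


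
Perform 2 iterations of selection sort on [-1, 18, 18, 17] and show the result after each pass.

Pass 1: Select minimum -1 at index 0, swap -> [-1, 18, 18, 17]
Pass 2: Select minimum 17 at index 3, swap -> [-1, 17, 18, 18]


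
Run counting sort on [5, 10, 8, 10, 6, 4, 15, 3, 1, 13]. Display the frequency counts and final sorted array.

Count array: [0, 1, 0, 1, 1, 1, 1, 0, 1, 0, 2, 0, 0, 1, 0, 1]
(count[i] = number of elements equal to i)
Cumulative count: [0, 1, 1, 2, 3, 4, 5, 5, 6, 6, 8, 8, 8, 9, 9, 10]
Sorted: [1, 3, 4, 5, 6, 8, 10, 10, 13, 15]


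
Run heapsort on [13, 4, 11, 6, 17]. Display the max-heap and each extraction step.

Build heap: [17, 13, 11, 6, 4]
Extract 17: [13, 6, 11, 4, 17]
Extract 13: [11, 6, 4, 13, 17]
Extract 11: [6, 4, 11, 13, 17]
Extract 6: [4, 6, 11, 13, 17]


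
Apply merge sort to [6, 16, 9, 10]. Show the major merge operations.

Divide and conquer:
  Merge [6] + [16] -> [6, 16]
  Merge [9] + [10] -> [9, 10]
  Merge [6, 16] + [9, 10] -> [6, 9, 10, 16]


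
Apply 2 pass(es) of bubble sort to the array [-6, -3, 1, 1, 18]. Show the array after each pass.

After pass 1: [-6, -3, 1, 1, 18] (0 swaps)
After pass 2: [-6, -3, 1, 1, 18] (0 swaps)
Total swaps: 0


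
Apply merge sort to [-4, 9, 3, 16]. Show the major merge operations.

Divide and conquer:
  Merge [-4] + [9] -> [-4, 9]
  Merge [3] + [16] -> [3, 16]
  Merge [-4, 9] + [3, 16] -> [-4, 3, 9, 16]


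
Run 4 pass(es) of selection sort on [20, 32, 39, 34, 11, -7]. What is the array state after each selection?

Pass 1: Select minimum -7 at index 5, swap -> [-7, 32, 39, 34, 11, 20]
Pass 2: Select minimum 11 at index 4, swap -> [-7, 11, 39, 34, 32, 20]
Pass 3: Select minimum 20 at index 5, swap -> [-7, 11, 20, 34, 32, 39]
Pass 4: Select minimum 32 at index 4, swap -> [-7, 11, 20, 32, 34, 39]


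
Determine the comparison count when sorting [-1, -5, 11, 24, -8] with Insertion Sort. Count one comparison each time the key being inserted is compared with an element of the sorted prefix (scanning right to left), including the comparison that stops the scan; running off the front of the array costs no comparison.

Insert -5: -1 > -5 (shift), reached front = 1 comparison(s) -> [-5, -1, 11, 24, -8]
Insert 11: -1 <= 11 (stop) = 1 comparison(s) -> [-5, -1, 11, 24, -8]
Insert 24: 11 <= 24 (stop) = 1 comparison(s) -> [-5, -1, 11, 24, -8]
Insert -8: 24 > -8 (shift), 11 > -8 (shift), -1 > -8 (shift), -5 > -8 (shift), reached front = 4 comparison(s) -> [-8, -5, -1, 11, 24]
Total comparisons: 1 + 1 + 1 + 4 = 7


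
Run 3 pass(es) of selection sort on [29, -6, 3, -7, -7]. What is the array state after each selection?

Pass 1: Select minimum -7 at index 3, swap -> [-7, -6, 3, 29, -7]
Pass 2: Select minimum -7 at index 4, swap -> [-7, -7, 3, 29, -6]
Pass 3: Select minimum -6 at index 4, swap -> [-7, -7, -6, 29, 3]


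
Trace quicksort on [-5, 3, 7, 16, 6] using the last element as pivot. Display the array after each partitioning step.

Partition 1: pivot=6 at index 2 -> [-5, 3, 6, 16, 7]
Partition 2: pivot=3 at index 1 -> [-5, 3, 6, 16, 7]
Partition 3: pivot=7 at index 3 -> [-5, 3, 6, 7, 16]


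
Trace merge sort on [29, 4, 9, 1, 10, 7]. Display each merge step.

Divide and conquer:
  Merge [4] + [9] -> [4, 9]
  Merge [29] + [4, 9] -> [4, 9, 29]
  Merge [10] + [7] -> [7, 10]
  Merge [1] + [7, 10] -> [1, 7, 10]
  Merge [4, 9, 29] + [1, 7, 10] -> [1, 4, 7, 9, 10, 29]


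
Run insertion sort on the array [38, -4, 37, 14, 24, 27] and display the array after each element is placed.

First element 38 is already 'sorted'
Insert -4: shifted 1 elements -> [-4, 38, 37, 14, 24, 27]
Insert 37: shifted 1 elements -> [-4, 37, 38, 14, 24, 27]
Insert 14: shifted 2 elements -> [-4, 14, 37, 38, 24, 27]
Insert 24: shifted 2 elements -> [-4, 14, 24, 37, 38, 27]
Insert 27: shifted 2 elements -> [-4, 14, 24, 27, 37, 38]


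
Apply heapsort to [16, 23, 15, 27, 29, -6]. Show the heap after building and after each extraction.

Build heap: [29, 27, 15, 16, 23, -6]
Extract 29: [27, 23, 15, 16, -6, 29]
Extract 27: [23, 16, 15, -6, 27, 29]
Extract 23: [16, -6, 15, 23, 27, 29]
Extract 16: [15, -6, 16, 23, 27, 29]
Extract 15: [-6, 15, 16, 23, 27, 29]


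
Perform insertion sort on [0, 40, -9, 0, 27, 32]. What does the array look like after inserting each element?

First element 0 is already 'sorted'
Insert 40: shifted 0 elements -> [0, 40, -9, 0, 27, 32]
Insert -9: shifted 2 elements -> [-9, 0, 40, 0, 27, 32]
Insert 0: shifted 1 elements -> [-9, 0, 0, 40, 27, 32]
Insert 27: shifted 1 elements -> [-9, 0, 0, 27, 40, 32]
Insert 32: shifted 1 elements -> [-9, 0, 0, 27, 32, 40]


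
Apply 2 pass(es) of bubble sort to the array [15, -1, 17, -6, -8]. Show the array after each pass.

After pass 1: [-1, 15, -6, -8, 17] (3 swaps)
After pass 2: [-1, -6, -8, 15, 17] (2 swaps)
Total swaps: 5


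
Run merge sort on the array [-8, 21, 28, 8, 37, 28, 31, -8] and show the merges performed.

Divide and conquer:
  Merge [-8] + [21] -> [-8, 21]
  Merge [28] + [8] -> [8, 28]
  Merge [-8, 21] + [8, 28] -> [-8, 8, 21, 28]
  Merge [37] + [28] -> [28, 37]
  Merge [31] + [-8] -> [-8, 31]
  Merge [28, 37] + [-8, 31] -> [-8, 28, 31, 37]
  Merge [-8, 8, 21, 28] + [-8, 28, 31, 37] -> [-8, -8, 8, 21, 28, 28, 31, 37]


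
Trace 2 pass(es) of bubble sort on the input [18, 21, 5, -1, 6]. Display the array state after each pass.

After pass 1: [18, 5, -1, 6, 21] (3 swaps)
After pass 2: [5, -1, 6, 18, 21] (3 swaps)
Total swaps: 6


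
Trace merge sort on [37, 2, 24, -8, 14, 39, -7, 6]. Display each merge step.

Divide and conquer:
  Merge [37] + [2] -> [2, 37]
  Merge [24] + [-8] -> [-8, 24]
  Merge [2, 37] + [-8, 24] -> [-8, 2, 24, 37]
  Merge [14] + [39] -> [14, 39]
  Merge [-7] + [6] -> [-7, 6]
  Merge [14, 39] + [-7, 6] -> [-7, 6, 14, 39]
  Merge [-8, 2, 24, 37] + [-7, 6, 14, 39] -> [-8, -7, 2, 6, 14, 24, 37, 39]


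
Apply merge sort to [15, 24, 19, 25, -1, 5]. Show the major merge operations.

Divide and conquer:
  Merge [24] + [19] -> [19, 24]
  Merge [15] + [19, 24] -> [15, 19, 24]
  Merge [-1] + [5] -> [-1, 5]
  Merge [25] + [-1, 5] -> [-1, 5, 25]
  Merge [15, 19, 24] + [-1, 5, 25] -> [-1, 5, 15, 19, 24, 25]


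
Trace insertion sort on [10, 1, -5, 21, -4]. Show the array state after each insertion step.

First element 10 is already 'sorted'
Insert 1: shifted 1 elements -> [1, 10, -5, 21, -4]
Insert -5: shifted 2 elements -> [-5, 1, 10, 21, -4]
Insert 21: shifted 0 elements -> [-5, 1, 10, 21, -4]
Insert -4: shifted 3 elements -> [-5, -4, 1, 10, 21]


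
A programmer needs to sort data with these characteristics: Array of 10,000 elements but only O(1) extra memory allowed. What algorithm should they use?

Best choice: Heapsort
Reason: Heapsort rearranges the array in place using O(1) auxiliary space and still guarantees O(n log n) time; quicksort partitions in place but needs Theta(log n) stack space for recursion (O(n) in the worst case), and mergesort requires O(n) auxiliary space


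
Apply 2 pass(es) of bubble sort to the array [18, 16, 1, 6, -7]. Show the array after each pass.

After pass 1: [16, 1, 6, -7, 18] (4 swaps)
After pass 2: [1, 6, -7, 16, 18] (3 swaps)
Total swaps: 7


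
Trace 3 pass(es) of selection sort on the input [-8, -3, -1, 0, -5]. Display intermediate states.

Pass 1: Select minimum -8 at index 0, swap -> [-8, -3, -1, 0, -5]
Pass 2: Select minimum -5 at index 4, swap -> [-8, -5, -1, 0, -3]
Pass 3: Select minimum -3 at index 4, swap -> [-8, -5, -3, 0, -1]


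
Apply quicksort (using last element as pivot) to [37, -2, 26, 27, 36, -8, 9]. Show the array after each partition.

Partition 1: pivot=9 at index 2 -> [-2, -8, 9, 27, 36, 37, 26]
Partition 2: pivot=-8 at index 0 -> [-8, -2, 9, 27, 36, 37, 26]
Partition 3: pivot=26 at index 3 -> [-8, -2, 9, 26, 36, 37, 27]
Partition 4: pivot=27 at index 4 -> [-8, -2, 9, 26, 27, 37, 36]
Partition 5: pivot=36 at index 5 -> [-8, -2, 9, 26, 27, 36, 37]


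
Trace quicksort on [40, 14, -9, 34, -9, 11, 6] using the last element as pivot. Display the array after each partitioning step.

Partition 1: pivot=6 at index 2 -> [-9, -9, 6, 34, 14, 11, 40]
Partition 2: pivot=-9 at index 1 -> [-9, -9, 6, 34, 14, 11, 40]
Partition 3: pivot=40 at index 6 -> [-9, -9, 6, 34, 14, 11, 40]
Partition 4: pivot=11 at index 3 -> [-9, -9, 6, 11, 14, 34, 40]
Partition 5: pivot=34 at index 5 -> [-9, -9, 6, 11, 14, 34, 40]


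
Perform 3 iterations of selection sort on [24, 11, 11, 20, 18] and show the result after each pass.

Pass 1: Select minimum 11 at index 1, swap -> [11, 24, 11, 20, 18]
Pass 2: Select minimum 11 at index 2, swap -> [11, 11, 24, 20, 18]
Pass 3: Select minimum 18 at index 4, swap -> [11, 11, 18, 20, 24]


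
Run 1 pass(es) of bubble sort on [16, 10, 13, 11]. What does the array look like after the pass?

After pass 1: [10, 13, 11, 16] (3 swaps)
Total swaps: 3


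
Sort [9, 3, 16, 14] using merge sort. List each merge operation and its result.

Divide and conquer:
  Merge [9] + [3] -> [3, 9]
  Merge [16] + [14] -> [14, 16]
  Merge [3, 9] + [14, 16] -> [3, 9, 14, 16]


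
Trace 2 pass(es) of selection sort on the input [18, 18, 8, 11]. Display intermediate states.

Pass 1: Select minimum 8 at index 2, swap -> [8, 18, 18, 11]
Pass 2: Select minimum 11 at index 3, swap -> [8, 11, 18, 18]


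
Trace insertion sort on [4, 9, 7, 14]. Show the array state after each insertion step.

First element 4 is already 'sorted'
Insert 9: shifted 0 elements -> [4, 9, 7, 14]
Insert 7: shifted 1 elements -> [4, 7, 9, 14]
Insert 14: shifted 0 elements -> [4, 7, 9, 14]


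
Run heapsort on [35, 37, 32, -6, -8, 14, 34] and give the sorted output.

Build heap: [37, 35, 34, -6, -8, 14, 32]
Extract 37: [35, 32, 34, -6, -8, 14, 37]
Extract 35: [34, 32, 14, -6, -8, 35, 37]
Extract 34: [32, -6, 14, -8, 34, 35, 37]
Extract 32: [14, -6, -8, 32, 34, 35, 37]
Extract 14: [-6, -8, 14, 32, 34, 35, 37]
Extract -6: [-8, -6, 14, 32, 34, 35, 37]


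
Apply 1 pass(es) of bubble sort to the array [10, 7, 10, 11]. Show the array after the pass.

After pass 1: [7, 10, 10, 11] (1 swaps)
Total swaps: 1
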